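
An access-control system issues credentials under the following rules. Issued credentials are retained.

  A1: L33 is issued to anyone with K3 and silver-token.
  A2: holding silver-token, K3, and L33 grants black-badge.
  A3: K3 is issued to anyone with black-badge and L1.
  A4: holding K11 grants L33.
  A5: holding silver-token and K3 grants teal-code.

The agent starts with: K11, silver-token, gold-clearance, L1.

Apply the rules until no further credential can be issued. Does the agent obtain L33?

Yes

Holding K11 grants L33 (A4).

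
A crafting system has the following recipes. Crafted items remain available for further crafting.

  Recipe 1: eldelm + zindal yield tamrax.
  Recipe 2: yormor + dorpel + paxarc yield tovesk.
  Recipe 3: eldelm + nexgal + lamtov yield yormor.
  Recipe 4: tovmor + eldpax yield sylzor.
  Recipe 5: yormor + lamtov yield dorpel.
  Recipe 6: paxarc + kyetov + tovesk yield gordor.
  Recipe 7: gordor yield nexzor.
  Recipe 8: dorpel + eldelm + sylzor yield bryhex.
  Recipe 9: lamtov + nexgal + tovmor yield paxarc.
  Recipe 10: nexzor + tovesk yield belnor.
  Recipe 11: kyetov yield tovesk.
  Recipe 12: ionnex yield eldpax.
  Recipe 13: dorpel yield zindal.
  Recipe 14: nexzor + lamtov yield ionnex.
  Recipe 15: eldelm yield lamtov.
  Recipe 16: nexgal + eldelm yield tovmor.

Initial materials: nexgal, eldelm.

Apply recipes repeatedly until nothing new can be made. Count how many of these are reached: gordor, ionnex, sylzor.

0

gordor would need paxarc, kyetov, and tovesk (Recipe 6), but kyetov is never obtained.
ionnex would need nexzor and lamtov (Recipe 14), but nexzor is never obtained.
sylzor would need tovmor and eldpax (Recipe 4), but eldpax is never obtained.
None of the 3 are reached.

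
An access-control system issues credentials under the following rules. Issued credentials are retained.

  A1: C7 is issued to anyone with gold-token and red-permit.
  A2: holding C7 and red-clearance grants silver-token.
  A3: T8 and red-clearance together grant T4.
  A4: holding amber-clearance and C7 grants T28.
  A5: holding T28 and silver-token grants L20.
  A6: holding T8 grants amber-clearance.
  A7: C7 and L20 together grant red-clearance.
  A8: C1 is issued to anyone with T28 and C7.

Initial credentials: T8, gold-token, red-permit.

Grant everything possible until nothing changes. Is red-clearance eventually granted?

No

red-clearance would need C7 and L20 (A7), but L20 is never granted.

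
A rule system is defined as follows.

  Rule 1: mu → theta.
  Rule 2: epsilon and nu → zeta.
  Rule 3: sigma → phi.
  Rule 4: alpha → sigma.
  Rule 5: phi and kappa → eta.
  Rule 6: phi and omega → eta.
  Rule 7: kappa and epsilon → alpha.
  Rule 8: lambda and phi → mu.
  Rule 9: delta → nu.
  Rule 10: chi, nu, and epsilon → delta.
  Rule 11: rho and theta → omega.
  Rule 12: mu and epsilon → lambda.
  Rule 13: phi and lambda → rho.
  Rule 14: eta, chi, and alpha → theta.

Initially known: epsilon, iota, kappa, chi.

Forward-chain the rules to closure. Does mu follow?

No

mu would need lambda and phi (Rule 8), but lambda is never established.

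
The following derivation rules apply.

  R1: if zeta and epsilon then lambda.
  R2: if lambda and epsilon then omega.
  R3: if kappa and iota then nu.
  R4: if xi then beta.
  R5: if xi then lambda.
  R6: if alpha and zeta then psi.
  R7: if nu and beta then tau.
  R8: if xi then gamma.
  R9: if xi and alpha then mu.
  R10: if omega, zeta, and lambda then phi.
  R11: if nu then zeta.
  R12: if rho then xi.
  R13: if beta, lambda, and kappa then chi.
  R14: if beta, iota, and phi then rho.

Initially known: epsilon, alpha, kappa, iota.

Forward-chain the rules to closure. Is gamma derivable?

gamma would need xi (R8), but xi is never established.

No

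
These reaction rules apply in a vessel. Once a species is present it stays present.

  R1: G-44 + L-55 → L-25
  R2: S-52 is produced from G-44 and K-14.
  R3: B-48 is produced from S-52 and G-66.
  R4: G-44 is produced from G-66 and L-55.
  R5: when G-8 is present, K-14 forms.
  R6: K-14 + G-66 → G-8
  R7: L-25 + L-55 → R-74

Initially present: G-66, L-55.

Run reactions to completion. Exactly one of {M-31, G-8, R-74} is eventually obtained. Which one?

R-74

G-66 and L-55 present → G-44 forms (R4).
G-44 and L-55 present → L-25 forms (R1).
L-25 and L-55 present → R-74 forms (R7).
No rule produces M-31, and it is not given. G-8 would need K-14 and G-66 (R6), but K-14 never forms.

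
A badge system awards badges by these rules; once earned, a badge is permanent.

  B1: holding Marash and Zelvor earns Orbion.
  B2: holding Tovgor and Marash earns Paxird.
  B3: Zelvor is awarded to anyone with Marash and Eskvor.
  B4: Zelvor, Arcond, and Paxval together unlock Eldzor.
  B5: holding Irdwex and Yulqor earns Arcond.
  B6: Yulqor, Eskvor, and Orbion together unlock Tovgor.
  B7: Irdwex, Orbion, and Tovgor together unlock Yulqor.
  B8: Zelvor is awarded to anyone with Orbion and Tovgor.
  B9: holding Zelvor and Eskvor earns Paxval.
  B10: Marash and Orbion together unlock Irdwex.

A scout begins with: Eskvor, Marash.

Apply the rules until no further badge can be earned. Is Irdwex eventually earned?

Yes

With Marash and Eskvor, Zelvor is earned (B3).
With Marash and Zelvor, Orbion is earned (B1).
With Marash and Orbion, Irdwex is earned (B10).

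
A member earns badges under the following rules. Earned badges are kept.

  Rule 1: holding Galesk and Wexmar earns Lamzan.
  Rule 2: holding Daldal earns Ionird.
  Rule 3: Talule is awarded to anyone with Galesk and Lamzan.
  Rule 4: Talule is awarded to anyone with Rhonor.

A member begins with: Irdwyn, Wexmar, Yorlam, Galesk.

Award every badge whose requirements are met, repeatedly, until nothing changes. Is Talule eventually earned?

With Galesk and Wexmar, Lamzan is earned (Rule 1).
With Galesk and Lamzan, Talule is earned (Rule 3).

Yes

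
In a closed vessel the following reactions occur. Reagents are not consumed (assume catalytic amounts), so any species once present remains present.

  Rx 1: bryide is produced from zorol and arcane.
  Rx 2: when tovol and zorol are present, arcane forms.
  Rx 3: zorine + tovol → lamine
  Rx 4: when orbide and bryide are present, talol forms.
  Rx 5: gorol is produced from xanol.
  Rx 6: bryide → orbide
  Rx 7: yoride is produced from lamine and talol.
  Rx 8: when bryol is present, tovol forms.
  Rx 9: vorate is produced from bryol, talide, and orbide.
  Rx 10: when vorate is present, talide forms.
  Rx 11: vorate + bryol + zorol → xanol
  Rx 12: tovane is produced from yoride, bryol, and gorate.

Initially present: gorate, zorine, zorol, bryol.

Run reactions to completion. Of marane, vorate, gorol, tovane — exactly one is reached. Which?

bryol present → tovol forms (Rx 8).
zorine and tovol present → lamine forms (Rx 3).
tovol and zorol present → arcane forms (Rx 2).
zorol and arcane present → bryide forms (Rx 1).
bryide present → orbide forms (Rx 6).
orbide and bryide present → talol forms (Rx 4).
lamine and talol present → yoride forms (Rx 7).
yoride, bryol, and gorate present → tovane forms (Rx 12).
gorol would need xanol (Rx 5), but xanol never forms. No rule produces marane, and it is not given. vorate would need bryol, talide, and orbide (Rx 9), but talide never forms.

tovane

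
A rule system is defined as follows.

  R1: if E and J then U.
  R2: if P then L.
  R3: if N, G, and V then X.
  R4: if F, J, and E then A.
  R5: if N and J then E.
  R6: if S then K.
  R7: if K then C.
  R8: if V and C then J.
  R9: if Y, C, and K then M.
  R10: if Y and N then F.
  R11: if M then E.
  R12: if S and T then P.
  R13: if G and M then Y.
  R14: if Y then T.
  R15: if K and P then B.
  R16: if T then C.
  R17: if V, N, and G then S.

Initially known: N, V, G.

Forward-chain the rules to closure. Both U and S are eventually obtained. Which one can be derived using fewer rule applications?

S: V, N, and G hold, so S follows (R17). [1 rule application]
U: From V, N, and G, R17 gives S. S holds, so K follows (R6). K holds, so C follows (R7). From V and C, R8 gives J. From N and J, R5 gives E. E and J hold, so U follows (R1). [6 rule applications]
S needs fewer.

S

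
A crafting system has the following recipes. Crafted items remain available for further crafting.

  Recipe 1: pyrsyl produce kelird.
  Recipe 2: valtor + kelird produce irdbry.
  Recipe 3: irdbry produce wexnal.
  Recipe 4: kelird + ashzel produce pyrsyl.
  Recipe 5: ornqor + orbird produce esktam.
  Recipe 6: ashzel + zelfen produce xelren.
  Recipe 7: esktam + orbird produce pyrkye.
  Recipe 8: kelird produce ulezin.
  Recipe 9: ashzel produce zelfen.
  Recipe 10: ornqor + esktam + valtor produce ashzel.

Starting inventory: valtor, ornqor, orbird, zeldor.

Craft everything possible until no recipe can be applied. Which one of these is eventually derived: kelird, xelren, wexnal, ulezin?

xelren

ornqor + orbird → esktam (Recipe 5).
ornqor + esktam + valtor → ashzel (Recipe 10).
Using Recipe 9, ashzel makes zelfen.
Using Recipe 6, ashzel and zelfen make xelren.
ulezin would need kelird (Recipe 8), but kelird is never obtained. kelird would need pyrsyl (Recipe 1), but pyrsyl is never obtained. wexnal would need irdbry (Recipe 3), but irdbry is never obtained.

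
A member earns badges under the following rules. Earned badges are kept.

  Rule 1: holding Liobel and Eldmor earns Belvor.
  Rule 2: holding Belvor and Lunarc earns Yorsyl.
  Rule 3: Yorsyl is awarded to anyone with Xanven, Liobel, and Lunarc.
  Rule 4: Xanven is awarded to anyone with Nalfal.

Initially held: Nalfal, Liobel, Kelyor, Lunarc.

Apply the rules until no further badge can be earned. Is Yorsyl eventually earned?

Yes

With Nalfal, Xanven is earned (Rule 4).
With Xanven, Liobel, and Lunarc, Yorsyl is earned (Rule 3).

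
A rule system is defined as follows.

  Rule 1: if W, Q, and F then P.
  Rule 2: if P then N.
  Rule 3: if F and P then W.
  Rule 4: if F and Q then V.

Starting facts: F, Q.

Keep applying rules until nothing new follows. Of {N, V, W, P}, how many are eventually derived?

From F and Q, Rule 4 gives V.
N would need P (Rule 2), but P is never established.
V: reached.
W would need F and P (Rule 3), but P is never established.
P would need W, Q, and F (Rule 1), but W is never established.
Reached: V — 1 of the 4.

1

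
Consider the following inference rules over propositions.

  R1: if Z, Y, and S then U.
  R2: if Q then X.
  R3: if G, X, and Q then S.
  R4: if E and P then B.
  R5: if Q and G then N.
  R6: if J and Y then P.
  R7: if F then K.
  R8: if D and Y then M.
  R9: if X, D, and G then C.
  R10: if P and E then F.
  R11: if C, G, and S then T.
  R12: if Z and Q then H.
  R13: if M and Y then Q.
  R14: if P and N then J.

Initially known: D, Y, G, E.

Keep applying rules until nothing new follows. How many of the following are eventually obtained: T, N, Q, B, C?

4

D and Y hold, so M follows (R8).
From M and Y, R13 gives Q.
From Q and G, R5 gives N.
From Q, R2 gives X.
From X, D, and G, R9 gives C.
G, X, and Q hold, so S follows (R3).
From C, G, and S, R11 gives T.
T: reached.
N: reached.
Q: reached.
B would need E and P (R4), but P is never established.
C: reached.
Reached: T, N, Q, and C — 4 of the 5.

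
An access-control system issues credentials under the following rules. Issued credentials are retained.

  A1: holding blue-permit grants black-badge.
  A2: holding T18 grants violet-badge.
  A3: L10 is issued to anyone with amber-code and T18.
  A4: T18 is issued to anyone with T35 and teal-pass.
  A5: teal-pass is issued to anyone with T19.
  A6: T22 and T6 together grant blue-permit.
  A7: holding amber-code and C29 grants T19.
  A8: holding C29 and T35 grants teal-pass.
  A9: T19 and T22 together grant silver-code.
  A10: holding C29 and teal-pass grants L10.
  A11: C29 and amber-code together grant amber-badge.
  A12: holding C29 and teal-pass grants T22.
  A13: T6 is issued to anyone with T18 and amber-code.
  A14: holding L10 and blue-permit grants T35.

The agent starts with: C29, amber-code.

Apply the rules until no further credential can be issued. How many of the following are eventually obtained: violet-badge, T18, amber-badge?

Holding C29 and amber-code grants amber-badge (A11).
violet-badge would need T18 (A2), but T18 is never granted.
T18 would need T35 and teal-pass (A4), but T35 is never granted.
amber-badge: reached.
Reached: amber-badge — 1 of the 3.

1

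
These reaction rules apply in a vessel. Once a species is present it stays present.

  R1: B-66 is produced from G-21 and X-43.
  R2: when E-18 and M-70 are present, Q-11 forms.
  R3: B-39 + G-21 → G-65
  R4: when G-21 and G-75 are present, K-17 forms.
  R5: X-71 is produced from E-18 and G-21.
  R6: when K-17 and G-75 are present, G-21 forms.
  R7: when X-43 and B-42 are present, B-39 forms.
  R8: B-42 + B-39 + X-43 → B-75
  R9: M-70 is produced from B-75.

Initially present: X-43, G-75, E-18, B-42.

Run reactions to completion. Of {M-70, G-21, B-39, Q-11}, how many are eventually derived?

3

X-43 and B-42 present → B-39 forms (R7).
B-42, B-39, and X-43 present → B-75 forms (R8).
B-75 present → M-70 forms (R9).
E-18 and M-70 present → Q-11 forms (R2).
M-70: reached.
G-21 would need K-17 and G-75 (R6), but K-17 never forms.
B-39: reached.
Q-11: reached.
Reached: M-70, B-39, and Q-11 — 3 of the 4.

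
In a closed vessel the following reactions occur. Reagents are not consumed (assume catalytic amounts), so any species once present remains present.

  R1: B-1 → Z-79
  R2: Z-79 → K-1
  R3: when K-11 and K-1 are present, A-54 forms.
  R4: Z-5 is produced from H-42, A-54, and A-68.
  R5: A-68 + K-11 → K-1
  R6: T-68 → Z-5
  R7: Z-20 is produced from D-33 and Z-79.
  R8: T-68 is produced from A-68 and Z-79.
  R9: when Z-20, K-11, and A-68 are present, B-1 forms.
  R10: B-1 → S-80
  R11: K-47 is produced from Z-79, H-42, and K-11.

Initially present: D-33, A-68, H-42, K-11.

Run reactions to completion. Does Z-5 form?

Yes

A-68 and K-11 present → K-1 forms (R5).
K-11 and K-1 present → A-54 forms (R3).
H-42, A-54, and A-68 present → Z-5 forms (R4).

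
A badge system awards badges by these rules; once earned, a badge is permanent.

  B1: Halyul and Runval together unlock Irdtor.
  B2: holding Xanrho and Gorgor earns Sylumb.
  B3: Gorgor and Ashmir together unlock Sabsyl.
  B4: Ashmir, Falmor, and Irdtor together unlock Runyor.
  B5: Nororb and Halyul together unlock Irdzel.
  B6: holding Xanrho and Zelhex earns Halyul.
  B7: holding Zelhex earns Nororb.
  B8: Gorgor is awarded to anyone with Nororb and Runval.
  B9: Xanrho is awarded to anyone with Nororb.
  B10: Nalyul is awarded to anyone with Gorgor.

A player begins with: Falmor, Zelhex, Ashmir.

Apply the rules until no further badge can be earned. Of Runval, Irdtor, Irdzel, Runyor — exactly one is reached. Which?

Irdzel

With Zelhex, Nororb is earned (B7).
With Nororb, Xanrho is earned (B9).
With Xanrho and Zelhex, Halyul is earned (B6).
With Nororb and Halyul, Irdzel is earned (B5).
Irdtor would need Halyul and Runval (B1), but Runval is never earned. No rule produces Runval, and it is not given. Runyor would need Ashmir, Falmor, and Irdtor (B4), but Irdtor is never earned.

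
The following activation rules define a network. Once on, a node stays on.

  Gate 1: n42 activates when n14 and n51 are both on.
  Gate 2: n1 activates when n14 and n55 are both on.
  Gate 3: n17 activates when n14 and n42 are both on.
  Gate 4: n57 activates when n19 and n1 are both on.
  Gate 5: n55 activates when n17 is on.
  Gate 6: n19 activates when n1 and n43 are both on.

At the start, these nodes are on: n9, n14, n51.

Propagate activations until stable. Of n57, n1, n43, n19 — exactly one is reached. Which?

Gate 1: n14 and n51 on → n42 on.
n14 and n42 are on, so n17 activates (Gate 3).
n17 is on, so n55 activates (Gate 5).
Gate 2: n14 and n55 on → n1 on.
n19 would need n1 and n43 (Gate 6), but n43 never turns on. n57 would need n19 and n1 (Gate 4), but n19 never turns on. No rule produces n43, and it is not given.

n1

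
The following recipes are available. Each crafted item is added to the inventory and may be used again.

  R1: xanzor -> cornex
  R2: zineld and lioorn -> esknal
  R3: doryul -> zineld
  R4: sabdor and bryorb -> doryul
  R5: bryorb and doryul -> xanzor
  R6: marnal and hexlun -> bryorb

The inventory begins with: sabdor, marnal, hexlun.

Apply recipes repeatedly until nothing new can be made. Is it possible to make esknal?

No

esknal would need zineld and lioorn (R2), but lioorn is never obtained.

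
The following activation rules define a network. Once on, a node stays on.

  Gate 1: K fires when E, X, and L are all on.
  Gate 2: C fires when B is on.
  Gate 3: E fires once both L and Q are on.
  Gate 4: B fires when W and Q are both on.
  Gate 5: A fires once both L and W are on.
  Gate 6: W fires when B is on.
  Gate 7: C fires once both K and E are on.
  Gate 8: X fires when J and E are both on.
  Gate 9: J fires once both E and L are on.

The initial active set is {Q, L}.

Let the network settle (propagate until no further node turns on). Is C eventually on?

L and Q are on, so E fires (Gate 3).
E and L are on, so J fires (Gate 9).
J and E are on, so X fires (Gate 8).
Gate 1: E, X, and L on → K on.
Gate 7: K and E on → C on.

Yes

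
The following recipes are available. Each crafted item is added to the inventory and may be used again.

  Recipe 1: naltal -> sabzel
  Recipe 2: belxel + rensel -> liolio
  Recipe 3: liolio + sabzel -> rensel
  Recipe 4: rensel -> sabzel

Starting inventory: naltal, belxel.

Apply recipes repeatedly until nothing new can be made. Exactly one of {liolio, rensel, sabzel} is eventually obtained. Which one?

naltal -> sabzel (Recipe 1).
rensel would need liolio and sabzel (Recipe 3), but liolio is never obtained. liolio would need belxel and rensel (Recipe 2), but rensel is never obtained.

sabzel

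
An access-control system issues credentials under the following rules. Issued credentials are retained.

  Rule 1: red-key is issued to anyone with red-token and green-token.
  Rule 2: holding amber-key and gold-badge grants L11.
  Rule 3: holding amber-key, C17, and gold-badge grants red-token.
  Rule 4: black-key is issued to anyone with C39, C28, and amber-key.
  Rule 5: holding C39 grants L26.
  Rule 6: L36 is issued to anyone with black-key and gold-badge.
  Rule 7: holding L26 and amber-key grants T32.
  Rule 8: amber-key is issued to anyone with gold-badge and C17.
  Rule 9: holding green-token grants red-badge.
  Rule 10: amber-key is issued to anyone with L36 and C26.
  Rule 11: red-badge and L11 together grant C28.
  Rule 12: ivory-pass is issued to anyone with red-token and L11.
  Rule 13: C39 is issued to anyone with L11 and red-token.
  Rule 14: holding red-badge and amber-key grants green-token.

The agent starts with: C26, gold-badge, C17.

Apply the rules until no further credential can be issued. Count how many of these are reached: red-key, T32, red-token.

2

Holding gold-badge and C17 grants amber-key (Rule 8).
Holding amber-key, C17, and gold-badge grants red-token (Rule 3).
Holding amber-key and gold-badge grants L11 (Rule 2).
Holding L11 and red-token grants C39 (Rule 13).
Holding C39 grants L26 (Rule 5).
Holding L26 and amber-key grants T32 (Rule 7).
red-key would need red-token and green-token (Rule 1), but green-token is never granted.
T32: reached.
red-token: reached.
Reached: T32 and red-token — 2 of the 3.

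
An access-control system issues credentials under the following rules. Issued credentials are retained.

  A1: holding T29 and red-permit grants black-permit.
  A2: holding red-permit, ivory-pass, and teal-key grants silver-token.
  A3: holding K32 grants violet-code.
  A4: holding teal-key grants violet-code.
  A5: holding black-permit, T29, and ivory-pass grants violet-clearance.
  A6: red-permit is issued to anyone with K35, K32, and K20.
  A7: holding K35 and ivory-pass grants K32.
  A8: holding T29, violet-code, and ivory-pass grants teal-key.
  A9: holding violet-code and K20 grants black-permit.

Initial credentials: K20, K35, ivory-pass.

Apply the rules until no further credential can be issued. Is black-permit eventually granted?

Holding K35 and ivory-pass grants K32 (A7).
Holding K32 grants violet-code (A3).
Holding violet-code and K20 grants black-permit (A9).

Yes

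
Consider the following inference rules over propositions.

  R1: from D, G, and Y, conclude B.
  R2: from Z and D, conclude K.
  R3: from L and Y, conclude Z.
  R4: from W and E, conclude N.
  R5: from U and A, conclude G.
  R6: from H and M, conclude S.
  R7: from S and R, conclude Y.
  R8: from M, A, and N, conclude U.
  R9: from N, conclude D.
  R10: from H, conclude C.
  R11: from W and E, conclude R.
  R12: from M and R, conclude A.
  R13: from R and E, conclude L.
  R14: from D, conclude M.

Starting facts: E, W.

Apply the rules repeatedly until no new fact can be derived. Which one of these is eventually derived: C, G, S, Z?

G

From W and E, R11 gives R.
W and E hold, so N follows (R4).
From N, R9 gives D.
From D, R14 gives M.
From M and R, R12 gives A.
M, A, and N hold, so U follows (R8).
U and A hold, so G follows (R5).
C would need H (R10), but H is never established. Z would need L and Y (R3), but Y is never established. S would need H and M (R6), but H is never established.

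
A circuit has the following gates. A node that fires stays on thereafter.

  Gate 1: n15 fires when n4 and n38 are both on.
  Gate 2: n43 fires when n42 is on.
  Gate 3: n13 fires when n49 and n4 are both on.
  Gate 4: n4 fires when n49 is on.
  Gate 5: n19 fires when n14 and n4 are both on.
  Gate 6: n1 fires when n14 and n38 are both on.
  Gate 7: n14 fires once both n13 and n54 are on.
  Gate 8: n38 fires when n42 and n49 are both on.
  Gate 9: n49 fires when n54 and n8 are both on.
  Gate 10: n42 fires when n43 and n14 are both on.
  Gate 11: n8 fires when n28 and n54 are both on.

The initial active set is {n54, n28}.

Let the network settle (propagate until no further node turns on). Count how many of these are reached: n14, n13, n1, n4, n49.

4

n28 and n54 are on, so n8 fires (Gate 11).
n54 and n8 are on, so n49 fires (Gate 9).
n49 is on, so n4 fires (Gate 4).
Gate 3: n49 and n4 on → n13 on.
n13 and n54 are on, so n14 fires (Gate 7).
n14: reached.
n13: reached.
n1 would need n14 and n38 (Gate 6), but n38 never turns on.
n4: reached.
n49: reached.
Reached: n14, n13, n4, and n49 — 4 of the 5.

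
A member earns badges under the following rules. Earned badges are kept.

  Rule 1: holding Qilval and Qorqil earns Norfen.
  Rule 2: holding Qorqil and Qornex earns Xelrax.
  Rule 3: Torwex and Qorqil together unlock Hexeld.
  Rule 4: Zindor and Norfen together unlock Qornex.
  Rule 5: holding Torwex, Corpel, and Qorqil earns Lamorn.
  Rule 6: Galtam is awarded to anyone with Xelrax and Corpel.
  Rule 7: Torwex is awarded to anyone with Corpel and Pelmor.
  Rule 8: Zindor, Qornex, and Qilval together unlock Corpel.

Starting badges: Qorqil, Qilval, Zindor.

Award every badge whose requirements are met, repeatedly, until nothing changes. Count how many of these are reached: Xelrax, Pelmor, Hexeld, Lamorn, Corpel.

With Qilval and Qorqil, Norfen is earned (Rule 1).
With Zindor and Norfen, Qornex is earned (Rule 4).
With Zindor, Qornex, and Qilval, Corpel is earned (Rule 8).
With Qorqil and Qornex, Xelrax is earned (Rule 2).
Xelrax: reached.
No rule produces Pelmor, and it is not given.
Hexeld would need Torwex and Qorqil (Rule 3), but Torwex is never earned.
Lamorn would need Torwex, Corpel, and Qorqil (Rule 5), but Torwex is never earned.
Corpel: reached.
Reached: Xelrax and Corpel — 2 of the 5.

2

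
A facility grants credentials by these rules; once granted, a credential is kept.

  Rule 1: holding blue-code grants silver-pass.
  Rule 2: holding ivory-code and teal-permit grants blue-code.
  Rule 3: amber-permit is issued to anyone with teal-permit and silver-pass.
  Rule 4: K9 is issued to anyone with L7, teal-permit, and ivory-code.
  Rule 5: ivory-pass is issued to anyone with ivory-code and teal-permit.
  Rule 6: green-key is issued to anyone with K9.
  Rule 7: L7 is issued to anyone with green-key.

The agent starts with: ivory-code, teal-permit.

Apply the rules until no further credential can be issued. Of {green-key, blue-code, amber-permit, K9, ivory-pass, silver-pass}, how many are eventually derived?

Holding ivory-code and teal-permit grants ivory-pass (Rule 5).
Holding ivory-code and teal-permit grants blue-code (Rule 2).
Holding blue-code grants silver-pass (Rule 1).
Holding teal-permit and silver-pass grants amber-permit (Rule 3).
green-key would need K9 (Rule 6), but K9 is never granted.
blue-code: reached.
amber-permit: reached.
K9 would need L7, teal-permit, and ivory-code (Rule 4), but L7 is never granted.
ivory-pass: reached.
silver-pass: reached.
Reached: blue-code, amber-permit, ivory-pass, and silver-pass — 4 of the 6.

4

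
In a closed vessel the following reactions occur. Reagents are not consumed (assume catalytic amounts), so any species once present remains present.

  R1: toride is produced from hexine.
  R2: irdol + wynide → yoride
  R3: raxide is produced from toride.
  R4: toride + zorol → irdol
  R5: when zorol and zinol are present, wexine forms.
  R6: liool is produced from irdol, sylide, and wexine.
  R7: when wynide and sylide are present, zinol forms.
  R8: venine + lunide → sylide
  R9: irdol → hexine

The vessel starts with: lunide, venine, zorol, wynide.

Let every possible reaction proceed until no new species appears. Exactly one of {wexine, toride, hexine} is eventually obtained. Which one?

venine and lunide present → sylide forms (R8).
wynide and sylide present → zinol forms (R7).
zorol and zinol present → wexine forms (R5).
toride would need hexine (R1), but hexine never forms. hexine would need irdol (R9), but irdol never forms.

wexine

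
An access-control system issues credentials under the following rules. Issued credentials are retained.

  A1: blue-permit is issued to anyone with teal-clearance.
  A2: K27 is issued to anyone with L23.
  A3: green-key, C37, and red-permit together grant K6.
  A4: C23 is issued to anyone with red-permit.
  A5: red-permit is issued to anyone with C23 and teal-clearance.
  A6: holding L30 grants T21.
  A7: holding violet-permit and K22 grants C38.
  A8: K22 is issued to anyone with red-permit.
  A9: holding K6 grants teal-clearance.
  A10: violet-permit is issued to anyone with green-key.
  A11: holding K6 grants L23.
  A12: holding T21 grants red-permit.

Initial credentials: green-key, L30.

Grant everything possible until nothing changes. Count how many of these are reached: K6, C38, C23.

2

Holding green-key grants violet-permit (A10).
Holding L30 grants T21 (A6).
Holding T21 grants red-permit (A12).
Holding red-permit grants K22 (A8).
Holding red-permit grants C23 (A4).
Holding violet-permit and K22 grants C38 (A7).
K6 would need green-key, C37, and red-permit (A3), but C37 is never granted.
C38: reached.
C23: reached.
Reached: C38 and C23 — 2 of the 3.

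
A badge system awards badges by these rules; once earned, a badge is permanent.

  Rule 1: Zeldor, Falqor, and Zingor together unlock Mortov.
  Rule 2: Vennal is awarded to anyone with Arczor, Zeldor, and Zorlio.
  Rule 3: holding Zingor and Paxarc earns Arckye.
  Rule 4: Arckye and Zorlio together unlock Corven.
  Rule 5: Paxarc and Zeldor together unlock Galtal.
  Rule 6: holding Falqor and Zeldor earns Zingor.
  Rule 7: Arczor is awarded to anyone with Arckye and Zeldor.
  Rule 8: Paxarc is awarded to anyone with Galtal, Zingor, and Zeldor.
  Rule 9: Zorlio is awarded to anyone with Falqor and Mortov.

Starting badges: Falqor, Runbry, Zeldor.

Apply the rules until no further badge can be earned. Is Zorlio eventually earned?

Yes

With Falqor and Zeldor, Zingor is earned (Rule 6).
With Zeldor, Falqor, and Zingor, Mortov is earned (Rule 1).
With Falqor and Mortov, Zorlio is earned (Rule 9).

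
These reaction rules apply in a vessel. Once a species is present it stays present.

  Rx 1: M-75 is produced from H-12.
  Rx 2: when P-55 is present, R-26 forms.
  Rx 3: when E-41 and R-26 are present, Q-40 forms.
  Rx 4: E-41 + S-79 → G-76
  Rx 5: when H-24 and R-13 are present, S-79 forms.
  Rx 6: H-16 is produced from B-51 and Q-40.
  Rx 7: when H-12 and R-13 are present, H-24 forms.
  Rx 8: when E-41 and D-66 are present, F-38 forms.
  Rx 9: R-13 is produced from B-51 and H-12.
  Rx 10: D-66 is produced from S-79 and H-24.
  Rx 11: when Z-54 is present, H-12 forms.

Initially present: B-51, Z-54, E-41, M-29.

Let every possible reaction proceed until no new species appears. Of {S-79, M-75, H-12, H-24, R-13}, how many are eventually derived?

Z-54 present → H-12 forms (Rx 11).
H-12 present → M-75 forms (Rx 1).
B-51 and H-12 present → R-13 forms (Rx 9).
H-12 and R-13 present → H-24 forms (Rx 7).
H-24 and R-13 present → S-79 forms (Rx 5).
S-79: reached.
M-75: reached.
H-12: reached.
H-24: reached.
R-13: reached.
All 5 are reached.

5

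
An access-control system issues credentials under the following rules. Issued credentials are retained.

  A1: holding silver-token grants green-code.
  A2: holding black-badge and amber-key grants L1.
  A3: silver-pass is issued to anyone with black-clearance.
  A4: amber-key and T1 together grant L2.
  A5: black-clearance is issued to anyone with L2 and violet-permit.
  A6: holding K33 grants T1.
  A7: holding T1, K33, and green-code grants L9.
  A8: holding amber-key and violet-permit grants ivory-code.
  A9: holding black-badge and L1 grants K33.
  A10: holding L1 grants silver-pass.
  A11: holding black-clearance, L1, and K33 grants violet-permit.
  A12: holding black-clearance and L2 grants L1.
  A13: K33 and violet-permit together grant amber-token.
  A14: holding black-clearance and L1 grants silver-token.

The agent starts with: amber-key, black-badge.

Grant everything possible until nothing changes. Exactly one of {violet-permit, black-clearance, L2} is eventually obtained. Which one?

Holding black-badge and amber-key grants L1 (A2).
Holding black-badge and L1 grants K33 (A9).
Holding K33 grants T1 (A6).
Holding amber-key and T1 grants L2 (A4).
violet-permit would need black-clearance, L1, and K33 (A11), but black-clearance is never granted. black-clearance would need L2 and violet-permit (A5), but violet-permit is never granted.

L2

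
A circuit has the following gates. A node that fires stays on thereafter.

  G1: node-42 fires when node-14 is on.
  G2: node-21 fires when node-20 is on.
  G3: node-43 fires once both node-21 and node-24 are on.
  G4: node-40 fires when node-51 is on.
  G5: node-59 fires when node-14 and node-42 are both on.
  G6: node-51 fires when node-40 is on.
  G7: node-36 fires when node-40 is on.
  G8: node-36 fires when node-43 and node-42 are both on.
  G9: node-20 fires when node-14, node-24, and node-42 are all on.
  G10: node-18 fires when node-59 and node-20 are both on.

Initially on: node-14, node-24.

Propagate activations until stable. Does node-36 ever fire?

Yes

G1: node-14 on → node-42 on.
G9: node-14, node-24, and node-42 on → node-20 on.
G2: node-20 on → node-21 on.
node-21 and node-24 are on, so node-43 fires (G3).
node-43 and node-42 are on, so node-36 fires (G8).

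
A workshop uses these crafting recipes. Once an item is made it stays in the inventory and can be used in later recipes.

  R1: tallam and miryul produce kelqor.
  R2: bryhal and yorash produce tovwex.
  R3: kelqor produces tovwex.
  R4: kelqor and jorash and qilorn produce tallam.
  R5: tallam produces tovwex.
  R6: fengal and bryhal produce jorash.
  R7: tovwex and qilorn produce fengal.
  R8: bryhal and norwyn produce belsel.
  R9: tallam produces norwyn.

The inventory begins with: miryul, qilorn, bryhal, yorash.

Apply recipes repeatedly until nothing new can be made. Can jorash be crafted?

Yes

Using R2, bryhal and yorash make tovwex.
tovwex and qilorn → fengal (R7).
Using R6, fengal and bryhal make jorash.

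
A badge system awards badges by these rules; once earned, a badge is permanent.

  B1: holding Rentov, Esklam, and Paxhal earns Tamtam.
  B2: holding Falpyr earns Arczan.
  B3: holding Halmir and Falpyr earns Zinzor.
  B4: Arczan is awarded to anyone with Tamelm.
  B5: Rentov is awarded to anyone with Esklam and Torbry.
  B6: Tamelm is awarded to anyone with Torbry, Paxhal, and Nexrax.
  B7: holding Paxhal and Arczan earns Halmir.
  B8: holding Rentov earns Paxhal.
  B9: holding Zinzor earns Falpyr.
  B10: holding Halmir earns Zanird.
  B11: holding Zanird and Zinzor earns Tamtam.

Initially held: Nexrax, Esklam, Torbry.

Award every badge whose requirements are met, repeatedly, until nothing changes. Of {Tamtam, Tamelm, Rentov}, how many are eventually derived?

3

With Esklam and Torbry, Rentov is earned (B5).
With Rentov, Paxhal is earned (B8).
With Torbry, Paxhal, and Nexrax, Tamelm is earned (B6).
With Rentov, Esklam, and Paxhal, Tamtam is earned (B1).
Tamtam: reached.
Tamelm: reached.
Rentov: reached.
All 3 are reached.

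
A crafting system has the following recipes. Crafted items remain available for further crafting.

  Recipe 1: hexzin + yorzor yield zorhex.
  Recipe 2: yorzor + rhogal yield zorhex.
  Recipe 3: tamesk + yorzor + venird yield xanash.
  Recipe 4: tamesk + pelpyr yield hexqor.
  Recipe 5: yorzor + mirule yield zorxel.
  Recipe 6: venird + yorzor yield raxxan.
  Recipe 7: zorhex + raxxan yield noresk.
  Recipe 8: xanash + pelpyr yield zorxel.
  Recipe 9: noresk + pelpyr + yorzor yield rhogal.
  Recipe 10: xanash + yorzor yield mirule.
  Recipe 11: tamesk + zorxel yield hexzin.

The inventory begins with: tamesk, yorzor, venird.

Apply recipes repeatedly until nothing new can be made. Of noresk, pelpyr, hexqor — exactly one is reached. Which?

Using Recipe 3, tamesk, yorzor, and venird make xanash.
venird + yorzor → raxxan (Recipe 6).
xanash + yorzor → mirule (Recipe 10).
Using Recipe 5, yorzor and mirule make zorxel.
Using Recipe 11, tamesk and zorxel make hexzin.
hexzin + yorzor → zorhex (Recipe 1).
zorhex + raxxan → noresk (Recipe 7).
No rule produces pelpyr, and it is not given. hexqor would need tamesk and pelpyr (Recipe 4), but pelpyr is never obtained.

noresk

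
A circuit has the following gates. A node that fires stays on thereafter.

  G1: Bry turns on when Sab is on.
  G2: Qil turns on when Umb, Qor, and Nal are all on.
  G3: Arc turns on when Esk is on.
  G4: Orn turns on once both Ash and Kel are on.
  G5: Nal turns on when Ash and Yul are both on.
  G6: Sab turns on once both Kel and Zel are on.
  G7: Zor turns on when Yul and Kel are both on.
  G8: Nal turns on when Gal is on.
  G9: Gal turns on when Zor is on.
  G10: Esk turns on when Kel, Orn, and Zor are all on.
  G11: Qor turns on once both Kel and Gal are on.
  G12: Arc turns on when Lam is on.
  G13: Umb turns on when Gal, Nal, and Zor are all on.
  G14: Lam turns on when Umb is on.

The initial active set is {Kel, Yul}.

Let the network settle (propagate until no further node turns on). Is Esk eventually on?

No

Esk would need Kel, Orn, and Zor (G10), but Orn never turns on.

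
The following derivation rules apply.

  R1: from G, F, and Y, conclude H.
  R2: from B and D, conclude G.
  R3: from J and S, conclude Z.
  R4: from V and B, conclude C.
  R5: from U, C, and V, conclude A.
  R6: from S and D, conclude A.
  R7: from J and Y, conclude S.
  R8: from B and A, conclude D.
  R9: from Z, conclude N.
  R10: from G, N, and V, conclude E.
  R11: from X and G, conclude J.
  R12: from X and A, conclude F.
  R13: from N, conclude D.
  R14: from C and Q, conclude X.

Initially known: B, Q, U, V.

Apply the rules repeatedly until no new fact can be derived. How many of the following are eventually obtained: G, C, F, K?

3

From V and B, R4 gives C.
C and Q hold, so X follows (R14).
U, C, and V hold, so A follows (R5).
From X and A, R12 gives F.
From B and A, R8 gives D.
B and D hold, so G follows (R2).
G: reached.
C: reached.
F: reached.
No rule produces K, and it is not given.
Reached: G, C, and F — 3 of the 4.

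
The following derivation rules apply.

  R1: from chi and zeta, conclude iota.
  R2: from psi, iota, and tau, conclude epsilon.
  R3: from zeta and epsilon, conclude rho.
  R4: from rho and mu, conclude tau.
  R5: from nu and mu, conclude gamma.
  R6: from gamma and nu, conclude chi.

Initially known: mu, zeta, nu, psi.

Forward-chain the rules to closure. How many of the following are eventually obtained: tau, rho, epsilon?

tau would need rho and mu (R4), but rho is never established.
rho would need zeta and epsilon (R3), but epsilon is never established.
epsilon would need psi, iota, and tau (R2), but tau is never established.
None of the 3 are reached.

0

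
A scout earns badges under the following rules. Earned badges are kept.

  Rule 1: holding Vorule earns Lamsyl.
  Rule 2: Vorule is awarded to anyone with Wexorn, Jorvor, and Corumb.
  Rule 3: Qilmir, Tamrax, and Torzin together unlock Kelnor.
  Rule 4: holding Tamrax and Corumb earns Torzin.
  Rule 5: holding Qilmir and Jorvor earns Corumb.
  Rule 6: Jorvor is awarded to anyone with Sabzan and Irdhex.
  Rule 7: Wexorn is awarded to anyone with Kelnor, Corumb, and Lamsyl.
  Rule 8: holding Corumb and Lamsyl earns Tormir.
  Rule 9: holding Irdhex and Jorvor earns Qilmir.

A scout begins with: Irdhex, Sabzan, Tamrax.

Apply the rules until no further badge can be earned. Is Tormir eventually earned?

No

Tormir would need Corumb and Lamsyl (Rule 8), but Lamsyl is never earned.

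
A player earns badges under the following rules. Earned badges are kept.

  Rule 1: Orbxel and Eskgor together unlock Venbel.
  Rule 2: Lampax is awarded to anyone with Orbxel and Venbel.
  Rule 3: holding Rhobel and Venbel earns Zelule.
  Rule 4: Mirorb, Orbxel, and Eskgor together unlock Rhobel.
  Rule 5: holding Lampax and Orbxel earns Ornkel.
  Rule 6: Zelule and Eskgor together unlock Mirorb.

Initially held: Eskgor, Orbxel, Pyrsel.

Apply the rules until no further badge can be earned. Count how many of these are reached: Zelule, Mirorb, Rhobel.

Zelule would need Rhobel and Venbel (Rule 3), but Rhobel is never earned.
Mirorb would need Zelule and Eskgor (Rule 6), but Zelule is never earned.
Rhobel would need Mirorb, Orbxel, and Eskgor (Rule 4), but Mirorb is never earned.
None of the 3 are reached.

0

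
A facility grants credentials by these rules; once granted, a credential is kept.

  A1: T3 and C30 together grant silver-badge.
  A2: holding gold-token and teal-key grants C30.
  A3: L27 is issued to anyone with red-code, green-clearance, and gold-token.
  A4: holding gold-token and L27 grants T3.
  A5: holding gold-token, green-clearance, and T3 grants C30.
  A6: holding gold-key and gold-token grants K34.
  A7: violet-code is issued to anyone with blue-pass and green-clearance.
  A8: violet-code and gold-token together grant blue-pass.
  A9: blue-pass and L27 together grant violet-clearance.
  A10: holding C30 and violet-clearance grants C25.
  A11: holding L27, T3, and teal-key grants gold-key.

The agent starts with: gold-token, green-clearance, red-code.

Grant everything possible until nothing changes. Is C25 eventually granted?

C25 would need C30 and violet-clearance (A10), but violet-clearance is never granted.

No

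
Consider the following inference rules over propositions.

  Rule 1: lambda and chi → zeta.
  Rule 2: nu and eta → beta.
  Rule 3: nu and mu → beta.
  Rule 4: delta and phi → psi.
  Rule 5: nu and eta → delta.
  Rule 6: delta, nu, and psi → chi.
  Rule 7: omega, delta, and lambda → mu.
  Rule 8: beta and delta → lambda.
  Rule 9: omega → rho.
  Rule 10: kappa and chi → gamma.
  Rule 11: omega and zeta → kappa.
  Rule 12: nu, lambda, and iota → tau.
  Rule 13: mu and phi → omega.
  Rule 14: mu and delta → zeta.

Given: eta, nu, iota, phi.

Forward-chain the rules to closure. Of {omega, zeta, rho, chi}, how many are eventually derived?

2

From nu and eta, Rule 2 gives beta.
From nu and eta, Rule 5 gives delta.
beta and delta hold, so lambda follows (Rule 8).
delta and phi hold, so psi follows (Rule 4).
delta, nu, and psi hold, so chi follows (Rule 6).
lambda and chi hold, so zeta follows (Rule 1).
omega would need mu and phi (Rule 13), but mu is never established.
zeta: reached.
rho would need omega (Rule 9), but omega is never established.
chi: reached.
Reached: zeta and chi — 2 of the 4.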